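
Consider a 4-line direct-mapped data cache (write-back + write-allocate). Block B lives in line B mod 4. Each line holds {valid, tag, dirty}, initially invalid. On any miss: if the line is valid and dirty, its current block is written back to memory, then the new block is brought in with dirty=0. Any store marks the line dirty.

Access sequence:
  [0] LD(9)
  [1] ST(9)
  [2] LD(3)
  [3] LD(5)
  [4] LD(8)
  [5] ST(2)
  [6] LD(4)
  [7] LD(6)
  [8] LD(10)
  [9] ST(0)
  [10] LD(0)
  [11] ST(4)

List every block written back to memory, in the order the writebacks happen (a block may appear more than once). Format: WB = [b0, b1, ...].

0: R B9 → L1 miss [-]
1: W B9 → L1 hit [D]
2: R B3 → L3 miss [-]
3: R B5 → L1 miss wb→B9 [-]
4: R B8 → L0 miss [-]
5: W B2 → L2 miss [D]
6: R B4 → L0 miss [-]
7: R B6 → L2 miss wb→B2 [-]
8: R B10 → L2 miss [-]
9: W B0 → L0 miss [D]
10: R B0 → L0 hit [D]
11: W B4 → L0 miss wb→B0 [D]

WB = [9, 2, 0]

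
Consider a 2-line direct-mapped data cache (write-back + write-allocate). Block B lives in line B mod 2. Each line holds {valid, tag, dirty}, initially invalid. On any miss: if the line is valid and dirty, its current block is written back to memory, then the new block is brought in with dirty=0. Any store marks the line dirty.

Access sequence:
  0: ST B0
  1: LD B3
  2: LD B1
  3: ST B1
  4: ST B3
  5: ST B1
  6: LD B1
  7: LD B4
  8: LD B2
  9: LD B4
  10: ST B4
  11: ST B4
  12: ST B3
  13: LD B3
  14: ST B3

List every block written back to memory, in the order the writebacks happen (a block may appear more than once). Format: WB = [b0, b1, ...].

WB = [1, 3, 0, 1]

  0 | W B0 → L0 miss [D]
  1 | R B3 → L1 miss [-]
  2 | R B1 → L1 miss [-]
  3 | W B1 → L1 hit [D]
  4 | W B3 → L1 miss wb→B1 [D]
  5 | W B1 → L1 miss wb→B3 [D]
  6 | R B1 → L1 hit [D]
  7 | R B4 → L0 miss wb→B0 [-]
  8 | R B2 → L0 miss [-]
  9 | R B4 → L0 miss [-]
  10 | W B4 → L0 hit [D]
  11 | W B4 → L0 hit [D]
  12 | W B3 → L1 miss wb→B1 [D]
  13 | R B3 → L1 hit [D]
  14 | W B3 → L1 hit [D]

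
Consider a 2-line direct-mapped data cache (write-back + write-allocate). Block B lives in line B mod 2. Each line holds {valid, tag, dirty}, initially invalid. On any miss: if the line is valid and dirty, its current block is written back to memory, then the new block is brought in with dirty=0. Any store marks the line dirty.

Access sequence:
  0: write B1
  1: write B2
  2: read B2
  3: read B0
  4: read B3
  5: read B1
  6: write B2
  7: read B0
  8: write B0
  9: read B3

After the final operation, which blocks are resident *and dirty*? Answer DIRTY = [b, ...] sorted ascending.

DIRTY = [0]

0: W B1 → L1 miss [D]
1: W B2 → L0 miss [D]
2: R B2 → L0 hit [D]
3: R B0 → L0 miss wb→B2 [-]
4: R B3 → L1 miss wb→B1 [-]
5: R B1 → L1 miss [-]
6: W B2 → L0 miss [D]
7: R B0 → L0 miss wb→B2 [-]
8: W B0 → L0 hit [D]
9: R B3 → L1 miss [-]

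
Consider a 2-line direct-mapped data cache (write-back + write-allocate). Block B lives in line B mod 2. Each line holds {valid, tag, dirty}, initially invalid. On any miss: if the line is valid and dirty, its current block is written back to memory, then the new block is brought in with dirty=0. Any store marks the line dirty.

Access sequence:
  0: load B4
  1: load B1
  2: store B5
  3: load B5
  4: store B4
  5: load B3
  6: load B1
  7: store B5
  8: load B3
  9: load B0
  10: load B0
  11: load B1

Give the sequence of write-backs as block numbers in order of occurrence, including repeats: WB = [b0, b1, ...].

WB = [5, 5, 4]

  0 | R B4 → L0 miss [-]
  1 | R B1 → L1 miss [-]
  2 | W B5 → L1 miss [D]
  3 | R B5 → L1 hit [D]
  4 | W B4 → L0 hit [D]
  5 | R B3 → L1 miss wb→B5 [-]
  6 | R B1 → L1 miss [-]
  7 | W B5 → L1 miss [D]
  8 | R B3 → L1 miss wb→B5 [-]
  9 | R B0 → L0 miss wb→B4 [-]
  10 | R B0 → L0 hit [-]
  11 | R B1 → L1 miss [-]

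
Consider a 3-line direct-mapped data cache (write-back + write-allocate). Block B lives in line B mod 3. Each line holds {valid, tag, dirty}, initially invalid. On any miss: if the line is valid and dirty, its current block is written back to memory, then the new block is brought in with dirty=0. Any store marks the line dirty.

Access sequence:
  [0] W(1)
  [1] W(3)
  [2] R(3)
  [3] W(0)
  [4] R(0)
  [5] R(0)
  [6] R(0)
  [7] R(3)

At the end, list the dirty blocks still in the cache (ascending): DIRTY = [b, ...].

  0 | W B1 → L1 miss [D]
  1 | W B3 → L0 miss [D]
  2 | R B3 → L0 hit [D]
  3 | W B0 → L0 miss wb→B3 [D]
  4 | R B0 → L0 hit [D]
  5 | R B0 → L0 hit [D]
  6 | R B0 → L0 hit [D]
  7 | R B3 → L0 miss wb→B0 [-]

DIRTY = [1]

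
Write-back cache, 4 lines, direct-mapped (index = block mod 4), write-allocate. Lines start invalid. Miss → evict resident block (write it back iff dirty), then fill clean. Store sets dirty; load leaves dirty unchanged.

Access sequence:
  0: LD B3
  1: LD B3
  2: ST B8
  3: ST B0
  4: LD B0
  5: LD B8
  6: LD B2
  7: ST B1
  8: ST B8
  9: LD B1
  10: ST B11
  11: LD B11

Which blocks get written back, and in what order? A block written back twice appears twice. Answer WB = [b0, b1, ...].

WB = [8, 0]

0: R B3 -> L3 miss  d=-]
1: R B3 -> L3 hit  d=-]
2: W B8 -> L0 miss  d=D]
3: W B0 -> L0 miss wb->B8  d=D]
4: R B0 -> L0 hit  d=D]
5: R B8 -> L0 miss wb->B0  d=-]
6: R B2 -> L2 miss  d=-]
7: W B1 -> L1 miss  d=D]
8: W B8 -> L0 hit  d=D]
9: R B1 -> L1 hit  d=D]
10: W B11 -> L3 miss  d=D]
11: R B11 -> L3 hit  d=D]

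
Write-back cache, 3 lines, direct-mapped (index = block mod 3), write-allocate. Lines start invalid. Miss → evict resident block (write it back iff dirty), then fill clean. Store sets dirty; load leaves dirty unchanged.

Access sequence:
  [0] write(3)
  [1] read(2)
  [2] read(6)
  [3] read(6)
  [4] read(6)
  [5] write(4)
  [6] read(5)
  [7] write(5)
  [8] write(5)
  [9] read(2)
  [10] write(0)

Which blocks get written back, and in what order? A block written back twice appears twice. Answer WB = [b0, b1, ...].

WB = [3, 5]

  0 | W B3 → L0 miss [D]
  1 | R B2 → L2 miss [-]
  2 | R B6 → L0 miss wb→B3 [-]
  3 | R B6 → L0 hit [-]
  4 | R B6 → L0 hit [-]
  5 | W B4 → L1 miss [D]
  6 | R B5 → L2 miss [-]
  7 | W B5 → L2 hit [D]
  8 | W B5 → L2 hit [D]
  9 | R B2 → L2 miss wb→B5 [-]
  10 | W B0 → L0 miss [D]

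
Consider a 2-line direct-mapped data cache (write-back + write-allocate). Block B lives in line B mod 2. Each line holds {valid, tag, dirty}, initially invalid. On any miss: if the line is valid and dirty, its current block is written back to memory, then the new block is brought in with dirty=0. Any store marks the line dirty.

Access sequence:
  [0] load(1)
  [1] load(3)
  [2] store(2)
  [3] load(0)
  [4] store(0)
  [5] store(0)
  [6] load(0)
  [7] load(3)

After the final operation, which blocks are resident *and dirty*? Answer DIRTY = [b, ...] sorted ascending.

DIRTY = [0]

  0 | R B1 → L1 miss [-]
  1 | R B3 → L1 miss [-]
  2 | W B2 → L0 miss [D]
  3 | R B0 → L0 miss wb→B2 [-]
  4 | W B0 → L0 hit [D]
  5 | W B0 → L0 hit [D]
  6 | R B0 → L0 hit [D]
  7 | R B3 → L1 hit [-]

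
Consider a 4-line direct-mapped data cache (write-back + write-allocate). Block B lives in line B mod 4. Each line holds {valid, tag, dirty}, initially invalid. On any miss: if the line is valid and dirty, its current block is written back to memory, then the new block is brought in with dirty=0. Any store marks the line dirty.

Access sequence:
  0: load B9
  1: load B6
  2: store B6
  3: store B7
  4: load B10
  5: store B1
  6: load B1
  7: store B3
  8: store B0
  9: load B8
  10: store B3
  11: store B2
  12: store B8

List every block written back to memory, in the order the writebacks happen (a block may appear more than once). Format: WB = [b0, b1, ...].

WB = [6, 7, 0]

  0 | R B9 → L1 miss [-]
  1 | R B6 → L2 miss [-]
  2 | W B6 → L2 hit [D]
  3 | W B7 → L3 miss [D]
  4 | R B10 → L2 miss wb→B6 [-]
  5 | W B1 → L1 miss [D]
  6 | R B1 → L1 hit [D]
  7 | W B3 → L3 miss wb→B7 [D]
  8 | W B0 → L0 miss [D]
  9 | R B8 → L0 miss wb→B0 [-]
  10 | W B3 → L3 hit [D]
  11 | W B2 → L2 miss [D]
  12 | W B8 → L0 hit [D]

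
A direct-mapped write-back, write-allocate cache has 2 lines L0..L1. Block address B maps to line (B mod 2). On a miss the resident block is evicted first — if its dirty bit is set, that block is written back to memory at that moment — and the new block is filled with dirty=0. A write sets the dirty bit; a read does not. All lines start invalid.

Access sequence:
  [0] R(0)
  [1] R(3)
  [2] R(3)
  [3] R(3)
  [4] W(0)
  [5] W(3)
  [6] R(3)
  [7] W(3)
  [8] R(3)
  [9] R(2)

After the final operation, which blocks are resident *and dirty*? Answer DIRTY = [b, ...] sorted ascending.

  0 | R B0 → L0 miss [-]
  1 | R B3 → L1 miss [-]
  2 | R B3 → L1 hit [-]
  3 | R B3 → L1 hit [-]
  4 | W B0 → L0 hit [D]
  5 | W B3 → L1 hit [D]
  6 | R B3 → L1 hit [D]
  7 | W B3 → L1 hit [D]
  8 | R B3 → L1 hit [D]
  9 | R B2 → L0 miss wb→B0 [-]

DIRTY = [3]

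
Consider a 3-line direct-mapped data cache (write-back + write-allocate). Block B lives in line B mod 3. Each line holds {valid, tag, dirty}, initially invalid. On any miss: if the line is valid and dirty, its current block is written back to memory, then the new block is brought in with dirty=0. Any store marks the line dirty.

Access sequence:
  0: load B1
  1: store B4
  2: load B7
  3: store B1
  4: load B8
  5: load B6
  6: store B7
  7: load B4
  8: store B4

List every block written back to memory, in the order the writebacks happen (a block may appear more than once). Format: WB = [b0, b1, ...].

WB = [4, 1, 7]

0: R B1 -> L1 miss  d=-]
1: W B4 -> L1 miss  d=D]
2: R B7 -> L1 miss wb->B4  d=-]
3: W B1 -> L1 miss  d=D]
4: R B8 -> L2 miss  d=-]
5: R B6 -> L0 miss  d=-]
6: W B7 -> L1 miss wb->B1  d=D]
7: R B4 -> L1 miss wb->B7  d=-]
8: W B4 -> L1 hit  d=D]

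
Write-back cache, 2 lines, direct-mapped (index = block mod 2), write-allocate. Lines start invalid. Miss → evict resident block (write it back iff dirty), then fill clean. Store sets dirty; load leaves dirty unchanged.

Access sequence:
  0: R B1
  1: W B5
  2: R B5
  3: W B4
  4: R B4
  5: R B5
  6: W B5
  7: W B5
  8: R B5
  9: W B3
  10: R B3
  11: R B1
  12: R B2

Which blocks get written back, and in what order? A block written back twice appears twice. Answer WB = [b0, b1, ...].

0: R B1 -> L1 miss  d=-]
1: W B5 -> L1 miss  d=D]
2: R B5 -> L1 hit  d=D]
3: W B4 -> L0 miss  d=D]
4: R B4 -> L0 hit  d=D]
5: R B5 -> L1 hit  d=D]
6: W B5 -> L1 hit  d=D]
7: W B5 -> L1 hit  d=D]
8: R B5 -> L1 hit  d=D]
9: W B3 -> L1 miss wb->B5  d=D]
10: R B3 -> L1 hit  d=D]
11: R B1 -> L1 miss wb->B3  d=-]
12: R B2 -> L0 miss wb->B4  d=-]

WB = [5, 3, 4]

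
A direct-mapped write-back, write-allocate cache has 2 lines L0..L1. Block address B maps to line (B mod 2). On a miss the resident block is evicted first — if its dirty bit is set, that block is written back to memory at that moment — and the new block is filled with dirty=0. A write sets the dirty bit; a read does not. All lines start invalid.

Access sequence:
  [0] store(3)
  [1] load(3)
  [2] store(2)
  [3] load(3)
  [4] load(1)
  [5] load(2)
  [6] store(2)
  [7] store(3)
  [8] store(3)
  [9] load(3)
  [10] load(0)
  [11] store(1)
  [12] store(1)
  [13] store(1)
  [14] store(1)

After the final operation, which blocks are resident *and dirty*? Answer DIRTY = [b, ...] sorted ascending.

DIRTY = [1]

  0 | W B3 → L1 miss [D]
  1 | R B3 → L1 hit [D]
  2 | W B2 → L0 miss [D]
  3 | R B3 → L1 hit [D]
  4 | R B1 → L1 miss wb→B3 [-]
  5 | R B2 → L0 hit [D]
  6 | W B2 → L0 hit [D]
  7 | W B3 → L1 miss [D]
  8 | W B3 → L1 hit [D]
  9 | R B3 → L1 hit [D]
  10 | R B0 → L0 miss wb→B2 [-]
  11 | W B1 → L1 miss wb→B3 [D]
  12 | W B1 → L1 hit [D]
  13 | W B1 → L1 hit [D]
  14 | W B1 → L1 hit [D]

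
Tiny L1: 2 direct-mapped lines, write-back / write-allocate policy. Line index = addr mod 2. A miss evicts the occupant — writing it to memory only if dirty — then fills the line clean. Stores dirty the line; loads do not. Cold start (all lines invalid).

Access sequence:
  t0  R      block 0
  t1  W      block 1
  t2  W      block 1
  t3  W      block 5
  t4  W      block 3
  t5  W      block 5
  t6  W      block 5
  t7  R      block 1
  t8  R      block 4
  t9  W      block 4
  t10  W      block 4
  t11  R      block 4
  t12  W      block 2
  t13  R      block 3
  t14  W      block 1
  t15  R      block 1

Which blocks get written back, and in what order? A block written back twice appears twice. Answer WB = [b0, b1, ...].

WB = [1, 5, 3, 5, 4]

  0 | R B0 → L0 miss [-]
  1 | W B1 → L1 miss [D]
  2 | W B1 → L1 hit [D]
  3 | W B5 → L1 miss wb→B1 [D]
  4 | W B3 → L1 miss wb→B5 [D]
  5 | W B5 → L1 miss wb→B3 [D]
  6 | W B5 → L1 hit [D]
  7 | R B1 → L1 miss wb→B5 [-]
  8 | R B4 → L0 miss [-]
  9 | W B4 → L0 hit [D]
  10 | W B4 → L0 hit [D]
  11 | R B4 → L0 hit [D]
  12 | W B2 → L0 miss wb→B4 [D]
  13 | R B3 → L1 miss [-]
  14 | W B1 → L1 miss [D]
  15 | R B1 → L1 hit [D]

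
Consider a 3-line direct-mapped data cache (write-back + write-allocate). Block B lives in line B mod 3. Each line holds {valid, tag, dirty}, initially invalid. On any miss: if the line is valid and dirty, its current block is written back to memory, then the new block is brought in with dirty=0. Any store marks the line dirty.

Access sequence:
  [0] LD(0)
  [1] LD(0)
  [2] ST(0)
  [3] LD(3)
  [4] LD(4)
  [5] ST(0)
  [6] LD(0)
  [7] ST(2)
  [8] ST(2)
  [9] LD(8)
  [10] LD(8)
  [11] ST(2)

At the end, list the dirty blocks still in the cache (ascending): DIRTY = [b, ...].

0: R B0 → L0 miss [-]
1: R B0 → L0 hit [-]
2: W B0 → L0 hit [D]
3: R B3 → L0 miss wb→B0 [-]
4: R B4 → L1 miss [-]
5: W B0 → L0 miss [D]
6: R B0 → L0 hit [D]
7: W B2 → L2 miss [D]
8: W B2 → L2 hit [D]
9: R B8 → L2 miss wb→B2 [-]
10: R B8 → L2 hit [-]
11: W B2 → L2 miss [D]

DIRTY = [0, 2]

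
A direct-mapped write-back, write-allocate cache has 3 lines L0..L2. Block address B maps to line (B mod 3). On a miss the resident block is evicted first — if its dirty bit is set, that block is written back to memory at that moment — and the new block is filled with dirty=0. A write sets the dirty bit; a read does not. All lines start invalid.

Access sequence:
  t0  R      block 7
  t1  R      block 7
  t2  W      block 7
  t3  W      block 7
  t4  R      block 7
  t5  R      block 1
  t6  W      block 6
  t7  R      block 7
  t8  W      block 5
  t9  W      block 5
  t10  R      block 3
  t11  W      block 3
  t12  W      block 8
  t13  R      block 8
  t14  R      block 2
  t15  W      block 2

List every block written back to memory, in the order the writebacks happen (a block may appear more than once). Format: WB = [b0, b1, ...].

WB = [7, 6, 5, 8]

0: R B7 -> L1 miss  d=-]
1: R B7 -> L1 hit  d=-]
2: W B7 -> L1 hit  d=D]
3: W B7 -> L1 hit  d=D]
4: R B7 -> L1 hit  d=D]
5: R B1 -> L1 miss wb->B7  d=-]
6: W B6 -> L0 miss  d=D]
7: R B7 -> L1 miss  d=-]
8: W B5 -> L2 miss  d=D]
9: W B5 -> L2 hit  d=D]
10: R B3 -> L0 miss wb->B6  d=-]
11: W B3 -> L0 hit  d=D]
12: W B8 -> L2 miss wb->B5  d=D]
13: R B8 -> L2 hit  d=D]
14: R B2 -> L2 miss wb->B8  d=-]
15: W B2 -> L2 hit  d=D]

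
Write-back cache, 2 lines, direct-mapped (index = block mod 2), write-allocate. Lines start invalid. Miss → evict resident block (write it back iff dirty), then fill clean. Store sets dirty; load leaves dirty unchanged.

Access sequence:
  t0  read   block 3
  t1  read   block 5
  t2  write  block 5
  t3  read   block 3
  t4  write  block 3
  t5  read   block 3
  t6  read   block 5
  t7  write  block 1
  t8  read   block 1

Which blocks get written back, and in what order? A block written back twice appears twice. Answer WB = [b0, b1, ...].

0: R B3 -> L1 miss  d=-]
1: R B5 -> L1 miss  d=-]
2: W B5 -> L1 hit  d=D]
3: R B3 -> L1 miss wb->B5  d=-]
4: W B3 -> L1 hit  d=D]
5: R B3 -> L1 hit  d=D]
6: R B5 -> L1 miss wb->B3  d=-]
7: W B1 -> L1 miss  d=D]
8: R B1 -> L1 hit  d=D]

WB = [5, 3]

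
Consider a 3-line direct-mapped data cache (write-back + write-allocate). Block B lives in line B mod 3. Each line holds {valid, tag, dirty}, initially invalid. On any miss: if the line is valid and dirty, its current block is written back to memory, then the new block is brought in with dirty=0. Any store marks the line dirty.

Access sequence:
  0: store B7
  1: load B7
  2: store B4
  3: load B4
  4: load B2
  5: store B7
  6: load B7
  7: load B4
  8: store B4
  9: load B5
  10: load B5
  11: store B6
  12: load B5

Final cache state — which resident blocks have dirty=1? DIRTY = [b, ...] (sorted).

DIRTY = [4, 6]

0: W B7 → L1 miss [D]
1: R B7 → L1 hit [D]
2: W B4 → L1 miss wb→B7 [D]
3: R B4 → L1 hit [D]
4: R B2 → L2 miss [-]
5: W B7 → L1 miss wb→B4 [D]
6: R B7 → L1 hit [D]
7: R B4 → L1 miss wb→B7 [-]
8: W B4 → L1 hit [D]
9: R B5 → L2 miss [-]
10: R B5 → L2 hit [-]
11: W B6 → L0 miss [D]
12: R B5 → L2 hit [-]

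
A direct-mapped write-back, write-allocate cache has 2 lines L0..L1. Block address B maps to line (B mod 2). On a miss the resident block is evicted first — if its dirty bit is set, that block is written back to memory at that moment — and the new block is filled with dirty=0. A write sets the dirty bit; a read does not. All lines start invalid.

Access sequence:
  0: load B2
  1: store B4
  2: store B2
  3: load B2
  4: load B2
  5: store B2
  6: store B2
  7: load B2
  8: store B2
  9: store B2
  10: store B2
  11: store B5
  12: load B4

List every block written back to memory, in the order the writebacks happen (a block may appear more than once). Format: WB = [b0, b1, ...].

0: R B2 → L0 miss [-]
1: W B4 → L0 miss [D]
2: W B2 → L0 miss wb→B4 [D]
3: R B2 → L0 hit [D]
4: R B2 → L0 hit [D]
5: W B2 → L0 hit [D]
6: W B2 → L0 hit [D]
7: R B2 → L0 hit [D]
8: W B2 → L0 hit [D]
9: W B2 → L0 hit [D]
10: W B2 → L0 hit [D]
11: W B5 → L1 miss [D]
12: R B4 → L0 miss wb→B2 [-]

WB = [4, 2]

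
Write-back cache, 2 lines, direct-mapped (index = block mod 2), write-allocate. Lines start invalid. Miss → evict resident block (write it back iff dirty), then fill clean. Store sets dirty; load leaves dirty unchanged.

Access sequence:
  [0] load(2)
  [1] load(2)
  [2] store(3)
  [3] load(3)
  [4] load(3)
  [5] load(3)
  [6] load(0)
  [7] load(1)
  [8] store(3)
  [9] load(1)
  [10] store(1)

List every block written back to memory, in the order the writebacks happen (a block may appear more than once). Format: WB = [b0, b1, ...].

WB = [3, 3]

  0 | R B2 → L0 miss [-]
  1 | R B2 → L0 hit [-]
  2 | W B3 → L1 miss [D]
  3 | R B3 → L1 hit [D]
  4 | R B3 → L1 hit [D]
  5 | R B3 → L1 hit [D]
  6 | R B0 → L0 miss [-]
  7 | R B1 → L1 miss wb→B3 [-]
  8 | W B3 → L1 miss [D]
  9 | R B1 → L1 miss wb→B3 [-]
  10 | W B1 → L1 hit [D]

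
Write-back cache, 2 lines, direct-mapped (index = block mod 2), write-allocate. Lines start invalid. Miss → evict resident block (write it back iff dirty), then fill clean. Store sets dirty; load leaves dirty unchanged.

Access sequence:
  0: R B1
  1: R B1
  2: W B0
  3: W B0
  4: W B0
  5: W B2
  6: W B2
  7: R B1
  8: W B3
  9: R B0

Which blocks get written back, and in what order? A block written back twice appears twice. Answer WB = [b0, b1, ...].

  0 | R B1 → L1 miss [-]
  1 | R B1 → L1 hit [-]
  2 | W B0 → L0 miss [D]
  3 | W B0 → L0 hit [D]
  4 | W B0 → L0 hit [D]
  5 | W B2 → L0 miss wb→B0 [D]
  6 | W B2 → L0 hit [D]
  7 | R B1 → L1 hit [-]
  8 | W B3 → L1 miss [D]
  9 | R B0 → L0 miss wb→B2 [-]

WB = [0, 2]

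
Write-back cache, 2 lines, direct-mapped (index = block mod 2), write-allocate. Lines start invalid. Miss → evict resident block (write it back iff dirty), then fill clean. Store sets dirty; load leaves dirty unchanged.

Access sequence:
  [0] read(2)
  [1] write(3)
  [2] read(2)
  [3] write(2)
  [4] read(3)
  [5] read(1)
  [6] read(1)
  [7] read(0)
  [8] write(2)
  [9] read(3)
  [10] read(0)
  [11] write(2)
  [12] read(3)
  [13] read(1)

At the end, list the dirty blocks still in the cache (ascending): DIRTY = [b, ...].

0: R B2 -> L0 miss  d=-]
1: W B3 -> L1 miss  d=D]
2: R B2 -> L0 hit  d=-]
3: W B2 -> L0 hit  d=D]
4: R B3 -> L1 hit  d=D]
5: R B1 -> L1 miss wb->B3  d=-]
6: R B1 -> L1 hit  d=-]
7: R B0 -> L0 miss wb->B2  d=-]
8: W B2 -> L0 miss  d=D]
9: R B3 -> L1 miss  d=-]
10: R B0 -> L0 miss wb->B2  d=-]
11: W B2 -> L0 miss  d=D]
12: R B3 -> L1 hit  d=-]
13: R B1 -> L1 miss  d=-]

DIRTY = [2]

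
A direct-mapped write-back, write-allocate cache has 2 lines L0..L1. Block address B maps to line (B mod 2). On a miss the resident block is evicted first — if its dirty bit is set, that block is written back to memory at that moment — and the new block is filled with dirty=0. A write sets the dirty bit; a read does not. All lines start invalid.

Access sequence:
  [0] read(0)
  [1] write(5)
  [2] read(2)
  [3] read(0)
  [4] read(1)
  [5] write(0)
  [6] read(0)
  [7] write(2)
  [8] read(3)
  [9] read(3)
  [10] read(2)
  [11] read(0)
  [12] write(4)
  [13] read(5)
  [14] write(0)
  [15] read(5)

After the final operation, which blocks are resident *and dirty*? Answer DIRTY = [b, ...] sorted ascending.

DIRTY = [0]

  0 | R B0 → L0 miss [-]
  1 | W B5 → L1 miss [D]
  2 | R B2 → L0 miss [-]
  3 | R B0 → L0 miss [-]
  4 | R B1 → L1 miss wb→B5 [-]
  5 | W B0 → L0 hit [D]
  6 | R B0 → L0 hit [D]
  7 | W B2 → L0 miss wb→B0 [D]
  8 | R B3 → L1 miss [-]
  9 | R B3 → L1 hit [-]
  10 | R B2 → L0 hit [D]
  11 | R B0 → L0 miss wb→B2 [-]
  12 | W B4 → L0 miss [D]
  13 | R B5 → L1 miss [-]
  14 | W B0 → L0 miss wb→B4 [D]
  15 | R B5 → L1 hit [-]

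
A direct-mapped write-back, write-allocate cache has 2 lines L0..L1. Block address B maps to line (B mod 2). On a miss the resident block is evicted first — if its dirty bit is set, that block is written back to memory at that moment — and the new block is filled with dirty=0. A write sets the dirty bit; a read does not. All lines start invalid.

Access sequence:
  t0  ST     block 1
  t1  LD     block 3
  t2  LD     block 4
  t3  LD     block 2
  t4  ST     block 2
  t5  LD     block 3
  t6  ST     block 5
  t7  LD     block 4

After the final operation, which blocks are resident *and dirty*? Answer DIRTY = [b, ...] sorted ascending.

  0 | W B1 → L1 miss [D]
  1 | R B3 → L1 miss wb→B1 [-]
  2 | R B4 → L0 miss [-]
  3 | R B2 → L0 miss [-]
  4 | W B2 → L0 hit [D]
  5 | R B3 → L1 hit [-]
  6 | W B5 → L1 miss [D]
  7 | R B4 → L0 miss wb→B2 [-]

DIRTY = [5]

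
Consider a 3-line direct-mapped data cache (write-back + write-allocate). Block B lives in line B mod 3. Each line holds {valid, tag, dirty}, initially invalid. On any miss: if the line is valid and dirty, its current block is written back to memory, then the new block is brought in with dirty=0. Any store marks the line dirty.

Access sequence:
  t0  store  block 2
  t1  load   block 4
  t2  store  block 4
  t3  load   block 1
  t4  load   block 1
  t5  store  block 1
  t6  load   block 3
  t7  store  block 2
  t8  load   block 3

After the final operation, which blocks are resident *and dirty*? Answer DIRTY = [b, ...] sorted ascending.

DIRTY = [1, 2]

0: W B2 → L2 miss [D]
1: R B4 → L1 miss [-]
2: W B4 → L1 hit [D]
3: R B1 → L1 miss wb→B4 [-]
4: R B1 → L1 hit [-]
5: W B1 → L1 hit [D]
6: R B3 → L0 miss [-]
7: W B2 → L2 hit [D]
8: R B3 → L0 hit [-]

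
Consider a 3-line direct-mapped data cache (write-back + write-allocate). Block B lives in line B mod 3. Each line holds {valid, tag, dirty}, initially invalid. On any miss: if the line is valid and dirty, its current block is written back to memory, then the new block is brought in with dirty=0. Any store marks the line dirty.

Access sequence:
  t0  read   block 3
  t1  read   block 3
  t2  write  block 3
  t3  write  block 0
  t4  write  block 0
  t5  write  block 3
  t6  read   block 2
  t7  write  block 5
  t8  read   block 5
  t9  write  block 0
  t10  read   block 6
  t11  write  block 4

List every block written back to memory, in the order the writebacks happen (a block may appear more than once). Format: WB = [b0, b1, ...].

WB = [3, 0, 3, 0]

0: R B3 -> L0 miss  d=-]
1: R B3 -> L0 hit  d=-]
2: W B3 -> L0 hit  d=D]
3: W B0 -> L0 miss wb->B3  d=D]
4: W B0 -> L0 hit  d=D]
5: W B3 -> L0 miss wb->B0  d=D]
6: R B2 -> L2 miss  d=-]
7: W B5 -> L2 miss  d=D]
8: R B5 -> L2 hit  d=D]
9: W B0 -> L0 miss wb->B3  d=D]
10: R B6 -> L0 miss wb->B0  d=-]
11: W B4 -> L1 miss  d=D]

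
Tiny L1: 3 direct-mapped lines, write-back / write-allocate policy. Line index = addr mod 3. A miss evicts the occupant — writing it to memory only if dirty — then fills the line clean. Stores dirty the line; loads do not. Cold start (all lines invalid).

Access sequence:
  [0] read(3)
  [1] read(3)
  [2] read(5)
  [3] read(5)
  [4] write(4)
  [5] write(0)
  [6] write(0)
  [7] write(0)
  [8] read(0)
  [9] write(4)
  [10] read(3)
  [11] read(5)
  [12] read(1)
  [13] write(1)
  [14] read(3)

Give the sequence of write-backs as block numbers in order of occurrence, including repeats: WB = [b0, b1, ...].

0: R B3 → L0 miss [-]
1: R B3 → L0 hit [-]
2: R B5 → L2 miss [-]
3: R B5 → L2 hit [-]
4: W B4 → L1 miss [D]
5: W B0 → L0 miss [D]
6: W B0 → L0 hit [D]
7: W B0 → L0 hit [D]
8: R B0 → L0 hit [D]
9: W B4 → L1 hit [D]
10: R B3 → L0 miss wb→B0 [-]
11: R B5 → L2 hit [-]
12: R B1 → L1 miss wb→B4 [-]
13: W B1 → L1 hit [D]
14: R B3 → L0 hit [-]

WB = [0, 4]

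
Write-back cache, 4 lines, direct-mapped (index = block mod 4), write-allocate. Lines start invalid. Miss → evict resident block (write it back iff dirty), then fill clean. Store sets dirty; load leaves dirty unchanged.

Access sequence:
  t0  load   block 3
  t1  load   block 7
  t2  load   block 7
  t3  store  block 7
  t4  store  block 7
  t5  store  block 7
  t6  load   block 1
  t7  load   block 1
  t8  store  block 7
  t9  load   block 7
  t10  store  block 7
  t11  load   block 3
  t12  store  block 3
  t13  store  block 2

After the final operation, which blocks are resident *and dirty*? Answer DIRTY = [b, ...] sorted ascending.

  0 | R B3 → L3 miss [-]
  1 | R B7 → L3 miss [-]
  2 | R B7 → L3 hit [-]
  3 | W B7 → L3 hit [D]
  4 | W B7 → L3 hit [D]
  5 | W B7 → L3 hit [D]
  6 | R B1 → L1 miss [-]
  7 | R B1 → L1 hit [-]
  8 | W B7 → L3 hit [D]
  9 | R B7 → L3 hit [D]
  10 | W B7 → L3 hit [D]
  11 | R B3 → L3 miss wb→B7 [-]
  12 | W B3 → L3 hit [D]
  13 | W B2 → L2 miss [D]

DIRTY = [2, 3]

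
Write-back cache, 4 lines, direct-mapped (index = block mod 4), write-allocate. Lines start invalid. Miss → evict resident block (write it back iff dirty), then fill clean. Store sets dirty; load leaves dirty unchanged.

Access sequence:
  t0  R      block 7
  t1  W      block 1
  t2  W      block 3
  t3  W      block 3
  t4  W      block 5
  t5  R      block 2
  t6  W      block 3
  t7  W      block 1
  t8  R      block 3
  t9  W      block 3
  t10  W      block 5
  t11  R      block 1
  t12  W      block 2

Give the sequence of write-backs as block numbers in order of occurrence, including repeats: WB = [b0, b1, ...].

WB = [1, 5, 1, 5]

0: R B7 → L3 miss [-]
1: W B1 → L1 miss [D]
2: W B3 → L3 miss [D]
3: W B3 → L3 hit [D]
4: W B5 → L1 miss wb→B1 [D]
5: R B2 → L2 miss [-]
6: W B3 → L3 hit [D]
7: W B1 → L1 miss wb→B5 [D]
8: R B3 → L3 hit [D]
9: W B3 → L3 hit [D]
10: W B5 → L1 miss wb→B1 [D]
11: R B1 → L1 miss wb→B5 [-]
12: W B2 → L2 hit [D]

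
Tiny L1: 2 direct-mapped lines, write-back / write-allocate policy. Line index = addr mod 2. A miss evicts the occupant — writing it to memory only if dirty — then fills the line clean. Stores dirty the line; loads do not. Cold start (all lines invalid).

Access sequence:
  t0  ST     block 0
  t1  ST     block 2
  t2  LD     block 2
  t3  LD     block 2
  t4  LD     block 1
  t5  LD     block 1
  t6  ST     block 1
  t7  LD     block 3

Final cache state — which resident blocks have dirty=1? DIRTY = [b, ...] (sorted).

0: W B0 -> L0 miss  d=D]
1: W B2 -> L0 miss wb->B0  d=D]
2: R B2 -> L0 hit  d=D]
3: R B2 -> L0 hit  d=D]
4: R B1 -> L1 miss  d=-]
5: R B1 -> L1 hit  d=-]
6: W B1 -> L1 hit  d=D]
7: R B3 -> L1 miss wb->B1  d=-]

DIRTY = [2]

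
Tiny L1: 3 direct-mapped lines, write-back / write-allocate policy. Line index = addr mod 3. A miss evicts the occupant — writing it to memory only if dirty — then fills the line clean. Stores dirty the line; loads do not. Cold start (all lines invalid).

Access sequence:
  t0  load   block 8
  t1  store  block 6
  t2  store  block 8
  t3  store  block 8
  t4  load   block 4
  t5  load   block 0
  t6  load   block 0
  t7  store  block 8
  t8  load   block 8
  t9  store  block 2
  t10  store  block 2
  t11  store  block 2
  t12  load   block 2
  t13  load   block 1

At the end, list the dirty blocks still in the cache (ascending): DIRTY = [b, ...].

0: R B8 -> L2 miss  d=-]
1: W B6 -> L0 miss  d=D]
2: W B8 -> L2 hit  d=D]
3: W B8 -> L2 hit  d=D]
4: R B4 -> L1 miss  d=-]
5: R B0 -> L0 miss wb->B6  d=-]
6: R B0 -> L0 hit  d=-]
7: W B8 -> L2 hit  d=D]
8: R B8 -> L2 hit  d=D]
9: W B2 -> L2 miss wb->B8  d=D]
10: W B2 -> L2 hit  d=D]
11: W B2 -> L2 hit  d=D]
12: R B2 -> L2 hit  d=D]
13: R B1 -> L1 miss  d=-]

DIRTY = [2]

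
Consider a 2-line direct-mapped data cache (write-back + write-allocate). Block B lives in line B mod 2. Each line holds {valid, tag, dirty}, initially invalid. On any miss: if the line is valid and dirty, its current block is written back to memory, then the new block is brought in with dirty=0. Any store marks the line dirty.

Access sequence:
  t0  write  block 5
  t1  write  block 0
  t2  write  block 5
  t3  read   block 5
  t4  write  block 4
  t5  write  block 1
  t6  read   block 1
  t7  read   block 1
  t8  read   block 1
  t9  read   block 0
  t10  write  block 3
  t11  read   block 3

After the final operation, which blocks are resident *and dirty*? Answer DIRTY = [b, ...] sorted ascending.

  0 | W B5 → L1 miss [D]
  1 | W B0 → L0 miss [D]
  2 | W B5 → L1 hit [D]
  3 | R B5 → L1 hit [D]
  4 | W B4 → L0 miss wb→B0 [D]
  5 | W B1 → L1 miss wb→B5 [D]
  6 | R B1 → L1 hit [D]
  7 | R B1 → L1 hit [D]
  8 | R B1 → L1 hit [D]
  9 | R B0 → L0 miss wb→B4 [-]
  10 | W B3 → L1 miss wb→B1 [D]
  11 | R B3 → L1 hit [D]

DIRTY = [3]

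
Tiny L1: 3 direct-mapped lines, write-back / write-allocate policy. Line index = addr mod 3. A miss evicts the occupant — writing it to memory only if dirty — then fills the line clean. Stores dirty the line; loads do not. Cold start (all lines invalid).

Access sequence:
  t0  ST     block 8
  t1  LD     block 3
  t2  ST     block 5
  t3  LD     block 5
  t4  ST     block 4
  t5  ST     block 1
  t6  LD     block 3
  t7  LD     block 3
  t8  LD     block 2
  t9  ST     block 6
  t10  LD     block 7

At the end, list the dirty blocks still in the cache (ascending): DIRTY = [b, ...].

0: W B8 → L2 miss [D]
1: R B3 → L0 miss [-]
2: W B5 → L2 miss wb→B8 [D]
3: R B5 → L2 hit [D]
4: W B4 → L1 miss [D]
5: W B1 → L1 miss wb→B4 [D]
6: R B3 → L0 hit [-]
7: R B3 → L0 hit [-]
8: R B2 → L2 miss wb→B5 [-]
9: W B6 → L0 miss [D]
10: R B7 → L1 miss wb→B1 [-]

DIRTY = [6]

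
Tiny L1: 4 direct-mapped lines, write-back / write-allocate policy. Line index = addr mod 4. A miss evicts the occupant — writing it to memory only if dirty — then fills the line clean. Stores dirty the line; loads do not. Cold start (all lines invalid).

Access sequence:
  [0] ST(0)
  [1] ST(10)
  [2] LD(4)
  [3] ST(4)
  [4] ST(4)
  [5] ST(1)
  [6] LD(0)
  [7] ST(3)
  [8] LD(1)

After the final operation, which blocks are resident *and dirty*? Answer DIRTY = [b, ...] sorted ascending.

DIRTY = [1, 3, 10]

0: W B0 → L0 miss [D]
1: W B10 → L2 miss [D]
2: R B4 → L0 miss wb→B0 [-]
3: W B4 → L0 hit [D]
4: W B4 → L0 hit [D]
5: W B1 → L1 miss [D]
6: R B0 → L0 miss wb→B4 [-]
7: W B3 → L3 miss [D]
8: R B1 → L1 hit [D]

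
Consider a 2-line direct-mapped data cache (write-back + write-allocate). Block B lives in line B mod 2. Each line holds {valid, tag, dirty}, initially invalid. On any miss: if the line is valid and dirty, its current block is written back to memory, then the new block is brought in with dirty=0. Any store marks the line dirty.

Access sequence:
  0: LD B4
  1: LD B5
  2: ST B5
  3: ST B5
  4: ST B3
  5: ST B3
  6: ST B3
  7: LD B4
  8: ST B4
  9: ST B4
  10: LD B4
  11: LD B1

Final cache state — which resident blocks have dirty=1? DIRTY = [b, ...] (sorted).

DIRTY = [4]

0: R B4 -> L0 miss  d=-]
1: R B5 -> L1 miss  d=-]
2: W B5 -> L1 hit  d=D]
3: W B5 -> L1 hit  d=D]
4: W B3 -> L1 miss wb->B5  d=D]
5: W B3 -> L1 hit  d=D]
6: W B3 -> L1 hit  d=D]
7: R B4 -> L0 hit  d=-]
8: W B4 -> L0 hit  d=D]
9: W B4 -> L0 hit  d=D]
10: R B4 -> L0 hit  d=D]
11: R B1 -> L1 miss wb->B3  d=-]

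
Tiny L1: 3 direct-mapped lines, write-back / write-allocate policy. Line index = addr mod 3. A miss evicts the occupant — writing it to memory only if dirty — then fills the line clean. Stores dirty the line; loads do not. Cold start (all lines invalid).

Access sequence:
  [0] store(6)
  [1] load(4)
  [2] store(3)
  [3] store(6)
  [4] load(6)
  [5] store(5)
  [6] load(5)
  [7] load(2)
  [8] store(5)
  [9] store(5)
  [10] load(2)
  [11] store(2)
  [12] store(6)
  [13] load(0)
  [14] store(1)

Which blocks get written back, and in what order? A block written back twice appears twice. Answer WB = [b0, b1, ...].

  0 | W B6 → L0 miss [D]
  1 | R B4 → L1 miss [-]
  2 | W B3 → L0 miss wb→B6 [D]
  3 | W B6 → L0 miss wb→B3 [D]
  4 | R B6 → L0 hit [D]
  5 | W B5 → L2 miss [D]
  6 | R B5 → L2 hit [D]
  7 | R B2 → L2 miss wb→B5 [-]
  8 | W B5 → L2 miss [D]
  9 | W B5 → L2 hit [D]
  10 | R B2 → L2 miss wb→B5 [-]
  11 | W B2 → L2 hit [D]
  12 | W B6 → L0 hit [D]
  13 | R B0 → L0 miss wb→B6 [-]
  14 | W B1 → L1 miss [D]

WB = [6, 3, 5, 5, 6]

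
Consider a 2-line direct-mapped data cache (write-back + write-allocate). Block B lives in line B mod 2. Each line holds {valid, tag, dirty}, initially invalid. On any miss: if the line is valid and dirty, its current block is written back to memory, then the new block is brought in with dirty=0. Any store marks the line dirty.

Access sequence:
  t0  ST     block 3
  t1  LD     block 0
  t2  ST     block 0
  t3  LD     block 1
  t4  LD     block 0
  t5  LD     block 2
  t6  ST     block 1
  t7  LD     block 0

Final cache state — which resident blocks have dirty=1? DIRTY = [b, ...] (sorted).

DIRTY = [1]

0: W B3 → L1 miss [D]
1: R B0 → L0 miss [-]
2: W B0 → L0 hit [D]
3: R B1 → L1 miss wb→B3 [-]
4: R B0 → L0 hit [D]
5: R B2 → L0 miss wb→B0 [-]
6: W B1 → L1 hit [D]
7: R B0 → L0 miss [-]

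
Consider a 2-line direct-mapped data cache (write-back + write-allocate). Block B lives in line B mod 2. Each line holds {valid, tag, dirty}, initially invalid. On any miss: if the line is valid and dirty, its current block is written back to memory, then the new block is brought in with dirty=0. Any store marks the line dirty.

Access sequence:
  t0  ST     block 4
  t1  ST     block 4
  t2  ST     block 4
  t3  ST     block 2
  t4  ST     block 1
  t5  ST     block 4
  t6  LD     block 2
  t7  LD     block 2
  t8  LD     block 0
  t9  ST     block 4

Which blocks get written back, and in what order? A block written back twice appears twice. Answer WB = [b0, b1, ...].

WB = [4, 2, 4]

  0 | W B4 → L0 miss [D]
  1 | W B4 → L0 hit [D]
  2 | W B4 → L0 hit [D]
  3 | W B2 → L0 miss wb→B4 [D]
  4 | W B1 → L1 miss [D]
  5 | W B4 → L0 miss wb→B2 [D]
  6 | R B2 → L0 miss wb→B4 [-]
  7 | R B2 → L0 hit [-]
  8 | R B0 → L0 miss [-]
  9 | W B4 → L0 miss [D]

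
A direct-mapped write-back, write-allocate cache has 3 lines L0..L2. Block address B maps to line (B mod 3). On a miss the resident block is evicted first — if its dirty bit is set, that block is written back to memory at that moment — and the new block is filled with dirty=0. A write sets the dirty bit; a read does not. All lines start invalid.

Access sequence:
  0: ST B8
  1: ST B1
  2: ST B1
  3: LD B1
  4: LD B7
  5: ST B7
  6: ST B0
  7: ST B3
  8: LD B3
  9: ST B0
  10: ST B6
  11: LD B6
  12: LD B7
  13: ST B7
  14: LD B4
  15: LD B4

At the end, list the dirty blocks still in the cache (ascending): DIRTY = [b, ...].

DIRTY = [6, 8]

0: W B8 → L2 miss [D]
1: W B1 → L1 miss [D]
2: W B1 → L1 hit [D]
3: R B1 → L1 hit [D]
4: R B7 → L1 miss wb→B1 [-]
5: W B7 → L1 hit [D]
6: W B0 → L0 miss [D]
7: W B3 → L0 miss wb→B0 [D]
8: R B3 → L0 hit [D]
9: W B0 → L0 miss wb→B3 [D]
10: W B6 → L0 miss wb→B0 [D]
11: R B6 → L0 hit [D]
12: R B7 → L1 hit [D]
13: W B7 → L1 hit [D]
14: R B4 → L1 miss wb→B7 [-]
15: R B4 → L1 hit [-]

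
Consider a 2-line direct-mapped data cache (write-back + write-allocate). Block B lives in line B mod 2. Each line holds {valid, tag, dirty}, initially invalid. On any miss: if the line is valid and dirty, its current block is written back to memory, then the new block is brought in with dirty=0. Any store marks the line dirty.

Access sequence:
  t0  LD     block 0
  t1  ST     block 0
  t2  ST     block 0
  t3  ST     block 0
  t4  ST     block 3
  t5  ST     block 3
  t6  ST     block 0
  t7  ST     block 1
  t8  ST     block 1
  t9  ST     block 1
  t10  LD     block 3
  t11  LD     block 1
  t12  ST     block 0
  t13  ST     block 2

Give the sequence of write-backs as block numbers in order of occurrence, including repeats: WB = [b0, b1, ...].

WB = [3, 1, 0]

  0 | R B0 → L0 miss [-]
  1 | W B0 → L0 hit [D]
  2 | W B0 → L0 hit [D]
  3 | W B0 → L0 hit [D]
  4 | W B3 → L1 miss [D]
  5 | W B3 → L1 hit [D]
  6 | W B0 → L0 hit [D]
  7 | W B1 → L1 miss wb→B3 [D]
  8 | W B1 → L1 hit [D]
  9 | W B1 → L1 hit [D]
  10 | R B3 → L1 miss wb→B1 [-]
  11 | R B1 → L1 miss [-]
  12 | W B0 → L0 hit [D]
  13 | W B2 → L0 miss wb→B0 [D]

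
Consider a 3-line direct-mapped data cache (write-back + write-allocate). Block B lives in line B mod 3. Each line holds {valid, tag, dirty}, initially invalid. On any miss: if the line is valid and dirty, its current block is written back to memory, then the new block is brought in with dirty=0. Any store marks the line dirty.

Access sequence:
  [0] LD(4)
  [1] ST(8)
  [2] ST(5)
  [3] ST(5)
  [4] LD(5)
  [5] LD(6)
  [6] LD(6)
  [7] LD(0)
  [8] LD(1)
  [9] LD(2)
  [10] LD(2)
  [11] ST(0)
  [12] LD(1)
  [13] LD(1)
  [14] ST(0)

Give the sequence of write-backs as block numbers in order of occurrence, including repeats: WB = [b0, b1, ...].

  0 | R B4 → L1 miss [-]
  1 | W B8 → L2 miss [D]
  2 | W B5 → L2 miss wb→B8 [D]
  3 | W B5 → L2 hit [D]
  4 | R B5 → L2 hit [D]
  5 | R B6 → L0 miss [-]
  6 | R B6 → L0 hit [-]
  7 | R B0 → L0 miss [-]
  8 | R B1 → L1 miss [-]
  9 | R B2 → L2 miss wb→B5 [-]
  10 | R B2 → L2 hit [-]
  11 | W B0 → L0 hit [D]
  12 | R B1 → L1 hit [-]
  13 | R B1 → L1 hit [-]
  14 | W B0 → L0 hit [D]

WB = [8, 5]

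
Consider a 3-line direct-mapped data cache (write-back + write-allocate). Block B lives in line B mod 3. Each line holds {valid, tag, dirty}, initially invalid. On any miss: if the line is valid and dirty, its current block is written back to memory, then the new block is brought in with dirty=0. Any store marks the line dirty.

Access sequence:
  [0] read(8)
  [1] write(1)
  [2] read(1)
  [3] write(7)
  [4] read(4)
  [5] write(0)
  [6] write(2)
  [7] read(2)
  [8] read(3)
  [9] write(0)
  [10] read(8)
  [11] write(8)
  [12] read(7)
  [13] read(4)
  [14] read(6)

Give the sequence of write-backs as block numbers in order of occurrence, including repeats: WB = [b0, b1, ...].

WB = [1, 7, 0, 2, 0]

0: R B8 -> L2 miss  d=-]
1: W B1 -> L1 miss  d=D]
2: R B1 -> L1 hit  d=D]
3: W B7 -> L1 miss wb->B1  d=D]
4: R B4 -> L1 miss wb->B7  d=-]
5: W B0 -> L0 miss  d=D]
6: W B2 -> L2 miss  d=D]
7: R B2 -> L2 hit  d=D]
8: R B3 -> L0 miss wb->B0  d=-]
9: W B0 -> L0 miss  d=D]
10: R B8 -> L2 miss wb->B2  d=-]
11: W B8 -> L2 hit  d=D]
12: R B7 -> L1 miss  d=-]
13: R B4 -> L1 miss  d=-]
14: R B6 -> L0 miss wb->B0  d=-]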